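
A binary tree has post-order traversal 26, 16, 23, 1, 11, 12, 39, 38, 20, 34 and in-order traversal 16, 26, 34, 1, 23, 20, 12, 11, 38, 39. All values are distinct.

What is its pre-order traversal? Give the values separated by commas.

34, 16, 26, 20, 1, 23, 38, 12, 11, 39

The last element of post-order is the root; it splits in-order into left and right subtrees.
Root 34: left subtree has 2 nodes {16, 26}, right has 7 {1, 23, 20, 12, 11, 38, 39}.
  Root 16: left subtree has 0 nodes { }, right has 1 {26}.
  Root 20: left subtree has 2 nodes {1, 23}, right has 4 {12, 11, 38, 39}.
    Root 1: left subtree has 0 nodes { }, right has 1 {23}.
    Root 38: left subtree has 2 nodes {12, 11}, right has 1 {39}.
      Root 12: left subtree has 0 nodes { }, right has 1 {11}.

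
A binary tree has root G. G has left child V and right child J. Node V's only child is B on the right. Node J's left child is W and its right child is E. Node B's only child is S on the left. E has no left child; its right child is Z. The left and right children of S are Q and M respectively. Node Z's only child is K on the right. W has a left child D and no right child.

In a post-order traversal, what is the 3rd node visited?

Post-order visits the left subtree, then the right subtree, then the node.
At G: go left to V.
  At V: no left child.
  At V: go right to B.
    At B: go left to S.
      At S: go left to Q.
        Q is a leaf — visit Q.
      At S: go right to M.
        M is a leaf — visit M.
      Visit S.
    At B: no right child.
    Visit B.
  Visit V.
At G: go right to J.
  At J: go left to W.
    At W: go left to D.
      D is a leaf — visit D.
    At W: no right child.
    Visit W.
  At J: go right to E.
    At E: no left child.
    At E: go right to Z.
      At Z: no left child.
      At Z: go right to K.
        K is a leaf — visit K.
      Visit Z.
    Visit E.
  Visit J.
Visit G.
Full post-order sequence: Q, M, S, B, V, D, W, K, Z, E, J, G.

S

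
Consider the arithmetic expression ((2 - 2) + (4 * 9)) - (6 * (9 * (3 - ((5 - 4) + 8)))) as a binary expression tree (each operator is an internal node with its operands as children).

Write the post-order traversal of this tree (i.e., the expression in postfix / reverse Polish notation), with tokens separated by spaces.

2 2 - 4 9 * + 6 9 3 5 4 - 8 + - * * -

Post-order on an expression tree gives postfix notation: for each operator, emit left operand, right operand, then the operator.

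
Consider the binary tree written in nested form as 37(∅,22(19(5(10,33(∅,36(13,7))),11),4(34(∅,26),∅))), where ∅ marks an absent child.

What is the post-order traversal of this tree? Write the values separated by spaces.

10 13 7 36 33 5 11 19 26 34 4 22 37

Post-order visits the left subtree, then the right subtree, then the node.
At 37: no left child.
At 37: go right to 22.
  At 22: go left to 19.
    At 19: go left to 5.
      At 5: go left to 10.
        10 is a leaf — visit 10.
      At 5: go right to 33.
        At 33: no left child.
        At 33: go right to 36.
          At 36: go left to 13.
            13 is a leaf — visit 13.
          At 36: go right to 7.
            7 is a leaf — visit 7.
          Visit 36.
        Visit 33.
      Visit 5.
    At 19: go right to 11.
      11 is a leaf — visit 11.
    Visit 19.
  At 22: go right to 4.
    At 4: go left to 34.
      At 34: no left child.
      At 34: go right to 26.
        26 is a leaf — visit 26.
      Visit 34.
    At 4: no right child.
    Visit 4.
  Visit 22.
Visit 37.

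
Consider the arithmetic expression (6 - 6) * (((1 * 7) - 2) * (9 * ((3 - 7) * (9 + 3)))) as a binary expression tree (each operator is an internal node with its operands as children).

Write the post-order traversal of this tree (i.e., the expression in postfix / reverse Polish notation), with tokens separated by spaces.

6 6 - 1 7 * 2 - 9 3 7 - 9 3 + * * * *

Post-order on an expression tree gives postfix notation: for each operator, emit left operand, right operand, then the operator.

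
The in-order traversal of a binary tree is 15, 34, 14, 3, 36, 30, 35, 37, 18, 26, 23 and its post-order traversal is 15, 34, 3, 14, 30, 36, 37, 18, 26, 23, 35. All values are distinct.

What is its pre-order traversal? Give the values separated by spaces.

The last element of post-order is the root; it splits in-order into left and right subtrees.
Root 35: left subtree has 6 nodes {15, 34, 14, 3, 36, 30}, right has 4 {37, 18, 26, 23}.
  Root 36: left subtree has 4 nodes {15, 34, 14, 3}, right has 1 {30}.
    Root 14: left subtree has 2 nodes {15, 34}, right has 1 {3}.
      Root 34: left subtree has 1 node {15}, right has 0 { }.
  Root 23: left subtree has 3 nodes {37, 18, 26}, right has 0 { }.
    Root 26: left subtree has 2 nodes {37, 18}, right has 0 { }.
      Root 18: left subtree has 1 node {37}, right has 0 { }.

35 36 14 34 15 3 30 23 26 18 37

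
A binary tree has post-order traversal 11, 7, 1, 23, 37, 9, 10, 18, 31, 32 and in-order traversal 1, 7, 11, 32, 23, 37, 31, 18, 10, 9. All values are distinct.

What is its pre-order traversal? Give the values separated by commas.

32, 1, 7, 11, 31, 37, 23, 18, 10, 9

The last element of post-order is the root; it splits in-order into left and right subtrees.
Root 32: left subtree has 3 nodes {1, 7, 11}, right has 6 {23, 37, 31, 18, 10, 9}.
  Root 1: left subtree has 0 nodes { }, right has 2 {7, 11}.
    Root 7: left subtree has 0 nodes { }, right has 1 {11}.
  Root 31: left subtree has 2 nodes {23, 37}, right has 3 {18, 10, 9}.
    Root 37: left subtree has 1 node {23}, right has 0 { }.
    Root 18: left subtree has 0 nodes { }, right has 2 {10, 9}.
      Root 10: left subtree has 0 nodes { }, right has 1 {9}.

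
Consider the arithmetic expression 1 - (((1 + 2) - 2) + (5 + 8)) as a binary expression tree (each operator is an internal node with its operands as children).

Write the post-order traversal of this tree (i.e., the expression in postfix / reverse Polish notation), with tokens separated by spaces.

Post-order on an expression tree gives postfix notation: for each operator, emit left operand, right operand, then the operator.

1 1 2 + 2 - 5 8 + + -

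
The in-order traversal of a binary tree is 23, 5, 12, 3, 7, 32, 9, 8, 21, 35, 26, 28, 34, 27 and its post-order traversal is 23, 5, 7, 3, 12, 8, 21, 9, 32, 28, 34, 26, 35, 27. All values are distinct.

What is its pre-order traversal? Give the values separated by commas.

27, 35, 32, 12, 5, 23, 3, 7, 9, 21, 8, 26, 34, 28

The last element of post-order is the root; it splits in-order into left and right subtrees.
Root 27: left subtree has 13 nodes {23, 5, 12, 3, 7, 32, 9, 8, 21, 35, 26, 28, 34}, right has 0 { }.
  Root 35: left subtree has 9 nodes {23, 5, 12, 3, 7, 32, 9, 8, 21}, right has 3 {26, 28, 34}.
    Root 32: left subtree has 5 nodes {23, 5, 12, 3, 7}, right has 3 {9, 8, 21}.
      Root 12: left subtree has 2 nodes {23, 5}, right has 2 {3, 7}.
        Root 5: left subtree has 1 node {23}, right has 0 { }.
        Root 3: left subtree has 0 nodes { }, right has 1 {7}.
      Root 9: left subtree has 0 nodes { }, right has 2 {8, 21}.
        Root 21: left subtree has 1 node {8}, right has 0 { }.
    Root 26: left subtree has 0 nodes { }, right has 2 {28, 34}.
      Root 34: left subtree has 1 node {28}, right has 0 { }.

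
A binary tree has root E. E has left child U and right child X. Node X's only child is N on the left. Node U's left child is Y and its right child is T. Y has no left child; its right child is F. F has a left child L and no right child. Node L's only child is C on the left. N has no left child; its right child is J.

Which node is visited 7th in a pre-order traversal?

Pre-order visits the node, then its left subtree, then its right subtree.
Visit E.
At E: go left to U.
  Visit U.
  At U: go left to Y.
    Visit Y.
    At Y: no left child.
    At Y: go right to F.
      Visit F.
      At F: go left to L.
        Visit L.
        At L: go left to C.
          C is a leaf — visit C.
        At L: no right child.
      At F: no right child.
  At U: go right to T.
    T is a leaf — visit T.
At E: go right to X.
  Visit X.
  At X: go left to N.
    Visit N.
    At N: no left child.
    At N: go right to J.
      J is a leaf — visit J.
  At X: no right child.
Full pre-order sequence: E, U, Y, F, L, C, T, X, N, J.

T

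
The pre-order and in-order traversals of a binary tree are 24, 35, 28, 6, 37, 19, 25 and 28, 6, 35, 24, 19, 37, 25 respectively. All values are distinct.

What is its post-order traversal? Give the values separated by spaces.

The first element of pre-order is the root; it splits in-order into left and right subtrees.
Root 24: left subtree has 3 nodes {28, 6, 35}, right has 3 {19, 37, 25}.
  Root 35: left subtree has 2 nodes {28, 6}, right has 0 { }.
    Root 28: left subtree has 0 nodes { }, right has 1 {6}.
  Root 37: left subtree has 1 node {19}, right has 1 {25}.

6 28 35 19 25 37 24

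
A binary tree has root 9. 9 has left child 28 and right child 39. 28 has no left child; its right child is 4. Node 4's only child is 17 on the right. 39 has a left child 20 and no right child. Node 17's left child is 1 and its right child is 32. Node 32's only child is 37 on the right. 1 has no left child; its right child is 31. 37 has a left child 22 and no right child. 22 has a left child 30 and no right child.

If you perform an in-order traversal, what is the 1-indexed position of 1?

3

In-order visits the left subtree, then the node, then the right subtree.
At 9: go left to 28.
  At 28: no left child.
  Visit 28.
  At 28: go right to 4.
    At 4: no left child.
    Visit 4.
    At 4: go right to 17.
      At 17: go left to 1.
        At 1: no left child.
        Visit 1.
        At 1: go right to 31.
          31 is a leaf — visit 31.
      Visit 17.
      At 17: go right to 32.
        At 32: no left child.
        Visit 32.
        At 32: go right to 37.
          At 37: go left to 22.
            At 22: go left to 30.
              30 is a leaf — visit 30.
            Visit 22.
            At 22: no right child.
          Visit 37.
          At 37: no right child.
Visit 9.
At 9: go right to 39.
  At 39: go left to 20.
    20 is a leaf — visit 20.
  Visit 39.
  At 39: no right child.
Full in-order sequence: 28, 4, 1, 31, 17, 32, 30, 22, 37, 9, 20, 39.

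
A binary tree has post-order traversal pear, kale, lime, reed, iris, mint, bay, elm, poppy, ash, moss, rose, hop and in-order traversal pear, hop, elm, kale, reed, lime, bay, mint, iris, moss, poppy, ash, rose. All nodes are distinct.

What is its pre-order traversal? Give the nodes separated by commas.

The last element of post-order is the root; it splits in-order into left and right subtrees.
Root hop: left subtree has 1 node {pear}, right has 11 {elm, kale, reed, lime, bay, mint, iris, moss, poppy, ash, rose}.
  Root rose: left subtree has 10 nodes {elm, kale, reed, lime, bay, mint, iris, moss, poppy, ash}, right has 0 { }.
    Root moss: left subtree has 7 nodes {elm, kale, reed, lime, bay, mint, iris}, right has 2 {poppy, ash}.
      Root elm: left subtree has 0 nodes { }, right has 6 {kale, reed, lime, bay, mint, iris}.
        Root bay: left subtree has 3 nodes {kale, reed, lime}, right has 2 {mint, iris}.
          Root reed: left subtree has 1 node {kale}, right has 1 {lime}.
          Root mint: left subtree has 0 nodes { }, right has 1 {iris}.
      Root ash: left subtree has 1 node {poppy}, right has 0 { }.

hop, pear, rose, moss, elm, bay, reed, kale, lime, mint, iris, ash, poppy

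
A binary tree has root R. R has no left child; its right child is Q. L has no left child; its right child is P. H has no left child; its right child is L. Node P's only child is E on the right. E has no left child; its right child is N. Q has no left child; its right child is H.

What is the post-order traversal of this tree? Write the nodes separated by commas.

Post-order visits the left subtree, then the right subtree, then the node.
At R: no left child.
At R: go right to Q.
  At Q: no left child.
  At Q: go right to H.
    At H: no left child.
    At H: go right to L.
      At L: no left child.
      At L: go right to P.
        At P: no left child.
        At P: go right to E.
          At E: no left child.
          At E: go right to N.
            N is a leaf — visit N.
          Visit E.
        Visit P.
      Visit L.
    Visit H.
  Visit Q.
Visit R.

N, E, P, L, H, Q, R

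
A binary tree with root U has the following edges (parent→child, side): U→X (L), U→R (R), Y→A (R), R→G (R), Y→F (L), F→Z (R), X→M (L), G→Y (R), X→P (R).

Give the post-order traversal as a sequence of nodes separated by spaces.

M P X Z F A Y G R U

Post-order visits the left subtree, then the right subtree, then the node.
At U: go left to X.
  At X: go left to M.
    M is a leaf — visit M.
  At X: go right to P.
    P is a leaf — visit P.
  Visit X.
At U: go right to R.
  At R: no left child.
  At R: go right to G.
    At G: no left child.
    At G: go right to Y.
      At Y: go left to F.
        At F: no left child.
        At F: go right to Z.
          Z is a leaf — visit Z.
        Visit F.
      At Y: go right to A.
        A is a leaf — visit A.
      Visit Y.
    Visit G.
  Visit R.
Visit U.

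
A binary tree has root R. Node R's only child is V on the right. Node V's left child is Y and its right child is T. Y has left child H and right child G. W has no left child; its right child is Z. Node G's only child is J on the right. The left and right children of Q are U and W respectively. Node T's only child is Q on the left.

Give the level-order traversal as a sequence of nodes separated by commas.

Level-order visits nodes level by level from the root, left to right within each level.
Level 0: R
Level 1: V
Level 2: Y, T
Level 3: H, G, Q
Level 4: J, U, W
Level 5: Z

R, V, Y, T, H, G, Q, J, U, W, Z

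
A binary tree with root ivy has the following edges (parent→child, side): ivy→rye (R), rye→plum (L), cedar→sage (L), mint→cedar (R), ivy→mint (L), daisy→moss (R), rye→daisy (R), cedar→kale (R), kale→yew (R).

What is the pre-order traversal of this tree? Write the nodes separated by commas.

Pre-order visits the node, then its left subtree, then its right subtree.
Visit ivy.
At ivy: go left to mint.
  Visit mint.
  At mint: no left child.
  At mint: go right to cedar.
    Visit cedar.
    At cedar: go left to sage.
      sage is a leaf — visit sage.
    At cedar: go right to kale.
      Visit kale.
      At kale: no left child.
      At kale: go right to yew.
        yew is a leaf — visit yew.
At ivy: go right to rye.
  Visit rye.
  At rye: go left to plum.
    plum is a leaf — visit plum.
  At rye: go right to daisy.
    Visit daisy.
    At daisy: no left child.
    At daisy: go right to moss.
      moss is a leaf — visit moss.

ivy, mint, cedar, sage, kale, yew, rye, plum, daisy, moss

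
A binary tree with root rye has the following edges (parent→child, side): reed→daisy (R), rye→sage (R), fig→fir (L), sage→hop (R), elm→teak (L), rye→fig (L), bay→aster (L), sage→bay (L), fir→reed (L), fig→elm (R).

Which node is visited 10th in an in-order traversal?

sage

In-order visits the left subtree, then the node, then the right subtree.
At rye: go left to fig.
  At fig: go left to fir.
    At fir: go left to reed.
      At reed: no left child.
      Visit reed.
      At reed: go right to daisy.
        daisy is a leaf — visit daisy.
    Visit fir.
    At fir: no right child.
  Visit fig.
  At fig: go right to elm.
    At elm: go left to teak.
      teak is a leaf — visit teak.
    Visit elm.
    At elm: no right child.
Visit rye.
At rye: go right to sage.
  At sage: go left to bay.
    At bay: go left to aster.
      aster is a leaf — visit aster.
    Visit bay.
    At bay: no right child.
  Visit sage.
  At sage: go right to hop.
    hop is a leaf — visit hop.
Full in-order sequence: reed, daisy, fir, fig, teak, elm, rye, aster, bay, sage, hop.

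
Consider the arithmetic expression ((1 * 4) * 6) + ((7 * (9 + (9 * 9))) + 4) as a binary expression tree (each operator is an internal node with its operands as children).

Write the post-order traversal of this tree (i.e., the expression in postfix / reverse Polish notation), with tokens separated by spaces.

Post-order on an expression tree gives postfix notation: for each operator, emit left operand, right operand, then the operator.

1 4 * 6 * 7 9 9 9 * + * 4 + +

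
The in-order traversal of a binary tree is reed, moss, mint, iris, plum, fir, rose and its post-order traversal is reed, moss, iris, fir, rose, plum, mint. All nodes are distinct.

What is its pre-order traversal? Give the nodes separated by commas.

mint, moss, reed, plum, iris, rose, fir

The last element of post-order is the root; it splits in-order into left and right subtrees.
Root mint: left subtree has 2 nodes {reed, moss}, right has 4 {iris, plum, fir, rose}.
  Root moss: left subtree has 1 node {reed}, right has 0 { }.
  Root plum: left subtree has 1 node {iris}, right has 2 {fir, rose}.
    Root rose: left subtree has 1 node {fir}, right has 0 { }.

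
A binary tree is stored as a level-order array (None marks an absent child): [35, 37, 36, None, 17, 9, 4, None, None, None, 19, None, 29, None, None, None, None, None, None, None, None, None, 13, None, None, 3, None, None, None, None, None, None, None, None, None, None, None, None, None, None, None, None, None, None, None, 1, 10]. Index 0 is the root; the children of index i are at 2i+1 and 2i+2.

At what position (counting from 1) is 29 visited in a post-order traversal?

Post-order visits the left subtree, then the right subtree, then the node.
At 35: go left to 37.
  At 37: no left child.
  At 37: go right to 17.
    At 17: no left child.
    At 17: go right to 19.
      At 19: no left child.
      At 19: go right to 13.
        At 13: go left to 1.
          1 is a leaf — visit 1.
        At 13: go right to 10.
          10 is a leaf — visit 10.
        Visit 13.
      Visit 19.
    Visit 17.
  Visit 37.
At 35: go right to 36.
  At 36: go left to 9.
    At 9: no left child.
    At 9: go right to 29.
      At 29: go left to 3.
        3 is a leaf — visit 3.
      At 29: no right child.
      Visit 29.
    Visit 9.
  At 36: go right to 4.
    4 is a leaf — visit 4.
  Visit 36.
Visit 35.
Full post-order sequence: 1, 10, 13, 19, 17, 37, 3, 29, 9, 4, 36, 35.

8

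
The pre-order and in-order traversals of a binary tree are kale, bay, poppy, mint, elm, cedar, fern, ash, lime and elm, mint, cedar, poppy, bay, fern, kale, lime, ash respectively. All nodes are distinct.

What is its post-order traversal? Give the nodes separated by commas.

The first element of pre-order is the root; it splits in-order into left and right subtrees.
Root kale: left subtree has 6 nodes {elm, mint, cedar, poppy, bay, fern}, right has 2 {lime, ash}.
  Root bay: left subtree has 4 nodes {elm, mint, cedar, poppy}, right has 1 {fern}.
    Root poppy: left subtree has 3 nodes {elm, mint, cedar}, right has 0 { }.
      Root mint: left subtree has 1 node {elm}, right has 1 {cedar}.
  Root ash: left subtree has 1 node {lime}, right has 0 { }.

elm, cedar, mint, poppy, fern, bay, lime, ash, kale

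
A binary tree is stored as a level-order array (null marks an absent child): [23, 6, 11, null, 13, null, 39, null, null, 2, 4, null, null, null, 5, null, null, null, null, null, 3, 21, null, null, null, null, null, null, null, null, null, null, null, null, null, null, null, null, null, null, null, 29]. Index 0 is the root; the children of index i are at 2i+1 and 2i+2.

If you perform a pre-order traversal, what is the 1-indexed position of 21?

Pre-order visits the node, then its left subtree, then its right subtree.
Visit 23.
At 23: go left to 6.
  Visit 6.
  At 6: no left child.
  At 6: go right to 13.
    Visit 13.
    At 13: go left to 2.
      Visit 2.
      At 2: no left child.
      At 2: go right to 3.
        Visit 3.
        At 3: go left to 29.
          29 is a leaf — visit 29.
        At 3: no right child.
    At 13: go right to 4.
      Visit 4.
      At 4: go left to 21.
        21 is a leaf — visit 21.
      At 4: no right child.
At 23: go right to 11.
  Visit 11.
  At 11: no left child.
  At 11: go right to 39.
    Visit 39.
    At 39: no left child.
    At 39: go right to 5.
      5 is a leaf — visit 5.
Full pre-order sequence: 23, 6, 13, 2, 3, 29, 4, 21, 11, 39, 5.

8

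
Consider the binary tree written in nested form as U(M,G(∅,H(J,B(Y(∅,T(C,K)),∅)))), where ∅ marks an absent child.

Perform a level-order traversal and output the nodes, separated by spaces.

Level-order visits nodes level by level from the root, left to right within each level.
Level 0: U
Level 1: M, G
Level 2: H
Level 3: J, B
Level 4: Y
Level 5: T
Level 6: C, K

U M G H J B Y T C K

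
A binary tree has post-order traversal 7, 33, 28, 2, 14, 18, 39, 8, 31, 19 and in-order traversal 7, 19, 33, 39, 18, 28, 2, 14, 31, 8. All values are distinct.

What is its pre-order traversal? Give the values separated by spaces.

19 7 31 39 33 18 14 2 28 8

The last element of post-order is the root; it splits in-order into left and right subtrees.
Root 19: left subtree has 1 node {7}, right has 8 {33, 39, 18, 28, 2, 14, 31, 8}.
  Root 31: left subtree has 6 nodes {33, 39, 18, 28, 2, 14}, right has 1 {8}.
    Root 39: left subtree has 1 node {33}, right has 4 {18, 28, 2, 14}.
      Root 18: left subtree has 0 nodes { }, right has 3 {28, 2, 14}.
        Root 14: left subtree has 2 nodes {28, 2}, right has 0 { }.
          Root 2: left subtree has 1 node {28}, right has 0 { }.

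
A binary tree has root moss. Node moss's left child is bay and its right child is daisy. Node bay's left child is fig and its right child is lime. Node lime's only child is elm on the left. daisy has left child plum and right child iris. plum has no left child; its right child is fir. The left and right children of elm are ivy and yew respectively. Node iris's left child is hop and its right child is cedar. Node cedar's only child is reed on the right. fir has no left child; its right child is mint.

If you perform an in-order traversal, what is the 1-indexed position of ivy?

In-order visits the left subtree, then the node, then the right subtree.
At moss: go left to bay.
  At bay: go left to fig.
    fig is a leaf — visit fig.
  Visit bay.
  At bay: go right to lime.
    At lime: go left to elm.
      At elm: go left to ivy.
        ivy is a leaf — visit ivy.
      Visit elm.
      At elm: go right to yew.
        yew is a leaf — visit yew.
    Visit lime.
    At lime: no right child.
Visit moss.
At moss: go right to daisy.
  At daisy: go left to plum.
    At plum: no left child.
    Visit plum.
    At plum: go right to fir.
      At fir: no left child.
      Visit fir.
      At fir: go right to mint.
        mint is a leaf — visit mint.
  Visit daisy.
  At daisy: go right to iris.
    At iris: go left to hop.
      hop is a leaf — visit hop.
    Visit iris.
    At iris: go right to cedar.
      At cedar: no left child.
      Visit cedar.
      At cedar: go right to reed.
        reed is a leaf — visit reed.
Full in-order sequence: fig, bay, ivy, elm, yew, lime, moss, plum, fir, mint, daisy, hop, iris, cedar, reed.

3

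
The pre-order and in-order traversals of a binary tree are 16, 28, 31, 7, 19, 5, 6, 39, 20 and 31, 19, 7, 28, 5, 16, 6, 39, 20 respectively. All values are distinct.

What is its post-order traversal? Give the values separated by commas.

19, 7, 31, 5, 28, 20, 39, 6, 16

The first element of pre-order is the root; it splits in-order into left and right subtrees.
Root 16: left subtree has 5 nodes {31, 19, 7, 28, 5}, right has 3 {6, 39, 20}.
  Root 28: left subtree has 3 nodes {31, 19, 7}, right has 1 {5}.
    Root 31: left subtree has 0 nodes { }, right has 2 {19, 7}.
      Root 7: left subtree has 1 node {19}, right has 0 { }.
  Root 6: left subtree has 0 nodes { }, right has 2 {39, 20}.
    Root 39: left subtree has 0 nodes { }, right has 1 {20}.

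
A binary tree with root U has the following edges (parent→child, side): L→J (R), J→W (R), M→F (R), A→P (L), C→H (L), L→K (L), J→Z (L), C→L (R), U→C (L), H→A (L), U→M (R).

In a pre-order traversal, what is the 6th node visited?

Pre-order visits the node, then its left subtree, then its right subtree.
Visit U.
At U: go left to C.
  Visit C.
  At C: go left to H.
    Visit H.
    At H: go left to A.
      Visit A.
      At A: go left to P.
        P is a leaf — visit P.
      At A: no right child.
    At H: no right child.
  At C: go right to L.
    Visit L.
    At L: go left to K.
      K is a leaf — visit K.
    At L: go right to J.
      Visit J.
      At J: go left to Z.
        Z is a leaf — visit Z.
      At J: go right to W.
        W is a leaf — visit W.
At U: go right to M.
  Visit M.
  At M: no left child.
  At M: go right to F.
    F is a leaf — visit F.
Full pre-order sequence: U, C, H, A, P, L, K, J, Z, W, M, F.

L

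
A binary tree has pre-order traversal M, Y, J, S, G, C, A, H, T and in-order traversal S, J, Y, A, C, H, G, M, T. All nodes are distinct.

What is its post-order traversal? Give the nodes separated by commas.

The first element of pre-order is the root; it splits in-order into left and right subtrees.
Root M: left subtree has 7 nodes {S, J, Y, A, C, H, G}, right has 1 {T}.
  Root Y: left subtree has 2 nodes {S, J}, right has 4 {A, C, H, G}.
    Root J: left subtree has 1 node {S}, right has 0 { }.
    Root G: left subtree has 3 nodes {A, C, H}, right has 0 { }.
      Root C: left subtree has 1 node {A}, right has 1 {H}.

S, J, A, H, C, G, Y, T, M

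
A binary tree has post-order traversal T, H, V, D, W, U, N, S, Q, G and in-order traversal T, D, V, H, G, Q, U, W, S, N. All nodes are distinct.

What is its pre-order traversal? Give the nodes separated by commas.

The last element of post-order is the root; it splits in-order into left and right subtrees.
Root G: left subtree has 4 nodes {T, D, V, H}, right has 5 {Q, U, W, S, N}.
  Root D: left subtree has 1 node {T}, right has 2 {V, H}.
    Root V: left subtree has 0 nodes { }, right has 1 {H}.
  Root Q: left subtree has 0 nodes { }, right has 4 {U, W, S, N}.
    Root S: left subtree has 2 nodes {U, W}, right has 1 {N}.
      Root U: left subtree has 0 nodes { }, right has 1 {W}.

G, D, T, V, H, Q, S, U, W, N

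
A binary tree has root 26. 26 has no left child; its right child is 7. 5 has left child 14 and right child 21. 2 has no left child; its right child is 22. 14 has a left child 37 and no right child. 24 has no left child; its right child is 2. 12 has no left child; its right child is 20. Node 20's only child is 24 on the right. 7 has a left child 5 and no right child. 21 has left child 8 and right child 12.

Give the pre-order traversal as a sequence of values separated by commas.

Pre-order visits the node, then its left subtree, then its right subtree.
Visit 26.
At 26: no left child.
At 26: go right to 7.
  Visit 7.
  At 7: go left to 5.
    Visit 5.
    At 5: go left to 14.
      Visit 14.
      At 14: go left to 37.
        37 is a leaf — visit 37.
      At 14: no right child.
    At 5: go right to 21.
      Visit 21.
      At 21: go left to 8.
        8 is a leaf — visit 8.
      At 21: go right to 12.
        Visit 12.
        At 12: no left child.
        At 12: go right to 20.
          Visit 20.
          At 20: no left child.
          At 20: go right to 24.
            Visit 24.
            At 24: no left child.
            At 24: go right to 2.
              Visit 2.
              At 2: no left child.
              At 2: go right to 22.
                22 is a leaf — visit 22.
  At 7: no right child.

26, 7, 5, 14, 37, 21, 8, 12, 20, 24, 2, 22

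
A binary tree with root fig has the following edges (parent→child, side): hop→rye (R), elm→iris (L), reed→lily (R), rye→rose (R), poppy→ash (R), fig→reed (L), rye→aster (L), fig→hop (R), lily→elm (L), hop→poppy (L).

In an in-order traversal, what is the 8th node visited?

hop

In-order visits the left subtree, then the node, then the right subtree.
At fig: go left to reed.
  At reed: no left child.
  Visit reed.
  At reed: go right to lily.
    At lily: go left to elm.
      At elm: go left to iris.
        iris is a leaf — visit iris.
      Visit elm.
      At elm: no right child.
    Visit lily.
    At lily: no right child.
Visit fig.
At fig: go right to hop.
  At hop: go left to poppy.
    At poppy: no left child.
    Visit poppy.
    At poppy: go right to ash.
      ash is a leaf — visit ash.
  Visit hop.
  At hop: go right to rye.
    At rye: go left to aster.
      aster is a leaf — visit aster.
    Visit rye.
    At rye: go right to rose.
      rose is a leaf — visit rose.
Full in-order sequence: reed, iris, elm, lily, fig, poppy, ash, hop, aster, rye, rose.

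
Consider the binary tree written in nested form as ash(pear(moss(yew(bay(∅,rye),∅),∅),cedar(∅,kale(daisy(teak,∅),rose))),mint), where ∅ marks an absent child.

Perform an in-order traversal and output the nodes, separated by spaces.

In-order visits the left subtree, then the node, then the right subtree.
At ash: go left to pear.
  At pear: go left to moss.
    At moss: go left to yew.
      At yew: go left to bay.
        At bay: no left child.
        Visit bay.
        At bay: go right to rye.
          rye is a leaf — visit rye.
      Visit yew.
      At yew: no right child.
    Visit moss.
    At moss: no right child.
  Visit pear.
  At pear: go right to cedar.
    At cedar: no left child.
    Visit cedar.
    At cedar: go right to kale.
      At kale: go left to daisy.
        At daisy: go left to teak.
          teak is a leaf — visit teak.
        Visit daisy.
        At daisy: no right child.
      Visit kale.
      At kale: go right to rose.
        rose is a leaf — visit rose.
Visit ash.
At ash: go right to mint.
  mint is a leaf — visit mint.

bay rye yew moss pear cedar teak daisy kale rose ash mint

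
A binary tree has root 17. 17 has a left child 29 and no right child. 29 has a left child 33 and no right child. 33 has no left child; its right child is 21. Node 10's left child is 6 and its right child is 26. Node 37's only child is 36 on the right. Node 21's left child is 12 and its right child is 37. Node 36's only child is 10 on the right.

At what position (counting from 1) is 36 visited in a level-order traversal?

7

Level-order visits nodes level by level from the root, left to right within each level.
Level 0: 17
Level 1: 29
Level 2: 33
Level 3: 21
Level 4: 12, 37
Level 5: 36
Level 6: 10
Level 7: 6, 26
Full level-order sequence: 17, 29, 33, 21, 12, 37, 36, 10, 6, 26.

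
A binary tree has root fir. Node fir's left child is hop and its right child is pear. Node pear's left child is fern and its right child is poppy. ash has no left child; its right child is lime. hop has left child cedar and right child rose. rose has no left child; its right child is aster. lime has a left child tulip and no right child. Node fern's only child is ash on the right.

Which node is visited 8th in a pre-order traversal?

Pre-order visits the node, then its left subtree, then its right subtree.
Visit fir.
At fir: go left to hop.
  Visit hop.
  At hop: go left to cedar.
    cedar is a leaf — visit cedar.
  At hop: go right to rose.
    Visit rose.
    At rose: no left child.
    At rose: go right to aster.
      aster is a leaf — visit aster.
At fir: go right to pear.
  Visit pear.
  At pear: go left to fern.
    Visit fern.
    At fern: no left child.
    At fern: go right to ash.
      Visit ash.
      At ash: no left child.
      At ash: go right to lime.
        Visit lime.
        At lime: go left to tulip.
          tulip is a leaf — visit tulip.
        At lime: no right child.
  At pear: go right to poppy.
    poppy is a leaf — visit poppy.
Full pre-order sequence: fir, hop, cedar, rose, aster, pear, fern, ash, lime, tulip, poppy.

ash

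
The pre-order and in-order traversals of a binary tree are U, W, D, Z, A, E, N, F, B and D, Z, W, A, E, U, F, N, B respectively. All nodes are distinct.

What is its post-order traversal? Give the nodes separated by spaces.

The first element of pre-order is the root; it splits in-order into left and right subtrees.
Root U: left subtree has 5 nodes {D, Z, W, A, E}, right has 3 {F, N, B}.
  Root W: left subtree has 2 nodes {D, Z}, right has 2 {A, E}.
    Root D: left subtree has 0 nodes { }, right has 1 {Z}.
    Root A: left subtree has 0 nodes { }, right has 1 {E}.
  Root N: left subtree has 1 node {F}, right has 1 {B}.

Z D E A W F B N U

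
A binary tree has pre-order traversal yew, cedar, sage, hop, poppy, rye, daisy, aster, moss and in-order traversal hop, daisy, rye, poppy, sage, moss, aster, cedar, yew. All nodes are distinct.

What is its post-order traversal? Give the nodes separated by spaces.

daisy rye poppy hop moss aster sage cedar yew

The first element of pre-order is the root; it splits in-order into left and right subtrees.
Root yew: left subtree has 8 nodes {hop, daisy, rye, poppy, sage, moss, aster, cedar}, right has 0 { }.
  Root cedar: left subtree has 7 nodes {hop, daisy, rye, poppy, sage, moss, aster}, right has 0 { }.
    Root sage: left subtree has 4 nodes {hop, daisy, rye, poppy}, right has 2 {moss, aster}.
      Root hop: left subtree has 0 nodes { }, right has 3 {daisy, rye, poppy}.
        Root poppy: left subtree has 2 nodes {daisy, rye}, right has 0 { }.
          Root rye: left subtree has 1 node {daisy}, right has 0 { }.
      Root aster: left subtree has 1 node {moss}, right has 0 { }.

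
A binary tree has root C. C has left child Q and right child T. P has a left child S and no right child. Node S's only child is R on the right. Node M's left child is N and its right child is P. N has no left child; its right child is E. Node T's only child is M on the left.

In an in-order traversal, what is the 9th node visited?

T

In-order visits the left subtree, then the node, then the right subtree.
At C: go left to Q.
  Q is a leaf — visit Q.
Visit C.
At C: go right to T.
  At T: go left to M.
    At M: go left to N.
      At N: no left child.
      Visit N.
      At N: go right to E.
        E is a leaf — visit E.
    Visit M.
    At M: go right to P.
      At P: go left to S.
        At S: no left child.
        Visit S.
        At S: go right to R.
          R is a leaf — visit R.
      Visit P.
      At P: no right child.
  Visit T.
  At T: no right child.
Full in-order sequence: Q, C, N, E, M, S, R, P, T.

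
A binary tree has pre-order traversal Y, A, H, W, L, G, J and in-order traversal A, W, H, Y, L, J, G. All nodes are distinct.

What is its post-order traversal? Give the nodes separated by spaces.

W H A J G L Y

The first element of pre-order is the root; it splits in-order into left and right subtrees.
Root Y: left subtree has 3 nodes {A, W, H}, right has 3 {L, J, G}.
  Root A: left subtree has 0 nodes { }, right has 2 {W, H}.
    Root H: left subtree has 1 node {W}, right has 0 { }.
  Root L: left subtree has 0 nodes { }, right has 2 {J, G}.
    Root G: left subtree has 1 node {J}, right has 0 { }.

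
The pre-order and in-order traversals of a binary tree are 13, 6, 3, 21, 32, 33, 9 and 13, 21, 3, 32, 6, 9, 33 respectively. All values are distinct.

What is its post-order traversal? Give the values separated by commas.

21, 32, 3, 9, 33, 6, 13

The first element of pre-order is the root; it splits in-order into left and right subtrees.
Root 13: left subtree has 0 nodes { }, right has 6 {21, 3, 32, 6, 9, 33}.
  Root 6: left subtree has 3 nodes {21, 3, 32}, right has 2 {9, 33}.
    Root 3: left subtree has 1 node {21}, right has 1 {32}.
    Root 33: left subtree has 1 node {9}, right has 0 { }.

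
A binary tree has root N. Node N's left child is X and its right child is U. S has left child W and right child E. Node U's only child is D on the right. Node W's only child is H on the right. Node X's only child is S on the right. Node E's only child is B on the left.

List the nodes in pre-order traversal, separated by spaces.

N X S W H E B U D

Pre-order visits the node, then its left subtree, then its right subtree.
Visit N.
At N: go left to X.
  Visit X.
  At X: no left child.
  At X: go right to S.
    Visit S.
    At S: go left to W.
      Visit W.
      At W: no left child.
      At W: go right to H.
        H is a leaf — visit H.
    At S: go right to E.
      Visit E.
      At E: go left to B.
        B is a leaf — visit B.
      At E: no right child.
At N: go right to U.
  Visit U.
  At U: no left child.
  At U: go right to D.
    D is a leaf — visit D.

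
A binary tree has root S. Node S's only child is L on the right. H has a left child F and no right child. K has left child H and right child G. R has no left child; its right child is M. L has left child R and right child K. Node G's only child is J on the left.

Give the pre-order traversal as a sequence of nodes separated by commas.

S, L, R, M, K, H, F, G, J

Pre-order visits the node, then its left subtree, then its right subtree.
Visit S.
At S: no left child.
At S: go right to L.
  Visit L.
  At L: go left to R.
    Visit R.
    At R: no left child.
    At R: go right to M.
      M is a leaf — visit M.
  At L: go right to K.
    Visit K.
    At K: go left to H.
      Visit H.
      At H: go left to F.
        F is a leaf — visit F.
      At H: no right child.
    At K: go right to G.
      Visit G.
      At G: go left to J.
        J is a leaf — visit J.
      At G: no right child.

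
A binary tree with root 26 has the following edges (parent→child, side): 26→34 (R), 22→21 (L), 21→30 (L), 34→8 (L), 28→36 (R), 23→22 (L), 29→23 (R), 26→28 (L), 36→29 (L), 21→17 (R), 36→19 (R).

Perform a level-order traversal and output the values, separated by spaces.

26 28 34 36 8 29 19 23 22 21 30 17

Level-order visits nodes level by level from the root, left to right within each level.
Level 0: 26
Level 1: 28, 34
Level 2: 36, 8
Level 3: 29, 19
Level 4: 23
Level 5: 22
Level 6: 21
Level 7: 30, 17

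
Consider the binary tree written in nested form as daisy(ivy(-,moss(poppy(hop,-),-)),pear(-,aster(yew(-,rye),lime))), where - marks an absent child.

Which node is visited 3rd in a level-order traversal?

pear

Level-order visits nodes level by level from the root, left to right within each level.
Level 0: daisy
Level 1: ivy, pear
Level 2: moss, aster
Level 3: poppy, yew, lime
Level 4: hop, rye
Full level-order sequence: daisy, ivy, pear, moss, aster, poppy, yew, lime, hop, rye.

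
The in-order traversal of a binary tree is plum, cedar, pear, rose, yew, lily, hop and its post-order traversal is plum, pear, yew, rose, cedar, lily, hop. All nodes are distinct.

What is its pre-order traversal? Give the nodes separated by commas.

hop, lily, cedar, plum, rose, pear, yew

The last element of post-order is the root; it splits in-order into left and right subtrees.
Root hop: left subtree has 6 nodes {plum, cedar, pear, rose, yew, lily}, right has 0 { }.
  Root lily: left subtree has 5 nodes {plum, cedar, pear, rose, yew}, right has 0 { }.
    Root cedar: left subtree has 1 node {plum}, right has 3 {pear, rose, yew}.
      Root rose: left subtree has 1 node {pear}, right has 1 {yew}.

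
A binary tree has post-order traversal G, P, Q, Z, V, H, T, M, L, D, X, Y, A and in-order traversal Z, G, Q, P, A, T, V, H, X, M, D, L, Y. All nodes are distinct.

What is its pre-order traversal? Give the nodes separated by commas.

The last element of post-order is the root; it splits in-order into left and right subtrees.
Root A: left subtree has 4 nodes {Z, G, Q, P}, right has 8 {T, V, H, X, M, D, L, Y}.
  Root Z: left subtree has 0 nodes { }, right has 3 {G, Q, P}.
    Root Q: left subtree has 1 node {G}, right has 1 {P}.
  Root Y: left subtree has 7 nodes {T, V, H, X, M, D, L}, right has 0 { }.
    Root X: left subtree has 3 nodes {T, V, H}, right has 3 {M, D, L}.
      Root T: left subtree has 0 nodes { }, right has 2 {V, H}.
        Root H: left subtree has 1 node {V}, right has 0 { }.
      Root D: left subtree has 1 node {M}, right has 1 {L}.

A, Z, Q, G, P, Y, X, T, H, V, D, M, L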